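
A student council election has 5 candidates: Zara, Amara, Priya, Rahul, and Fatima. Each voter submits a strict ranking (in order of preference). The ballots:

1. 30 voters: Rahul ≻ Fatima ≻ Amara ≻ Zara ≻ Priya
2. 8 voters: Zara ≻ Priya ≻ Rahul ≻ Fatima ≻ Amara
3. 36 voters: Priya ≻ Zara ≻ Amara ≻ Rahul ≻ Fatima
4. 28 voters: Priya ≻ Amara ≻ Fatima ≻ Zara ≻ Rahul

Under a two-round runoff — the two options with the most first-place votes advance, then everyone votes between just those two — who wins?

Priya

Round 1 first-place votes: Zara 8, Amara 0, Priya 64, Rahul 30, Fatima 0.
Priya and Rahul advance.
Runoff: Priya is preferred to Rahul by 72 voters; Rahul by 30.
Priya wins the runoff.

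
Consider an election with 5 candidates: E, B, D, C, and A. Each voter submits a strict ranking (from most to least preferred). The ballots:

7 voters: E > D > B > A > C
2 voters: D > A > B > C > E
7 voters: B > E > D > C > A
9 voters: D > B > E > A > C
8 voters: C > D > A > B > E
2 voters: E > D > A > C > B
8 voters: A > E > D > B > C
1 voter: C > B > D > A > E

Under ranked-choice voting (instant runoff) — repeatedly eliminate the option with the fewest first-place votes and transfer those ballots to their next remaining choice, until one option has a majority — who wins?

E

Round 1: E 9, B 7, D 11, C 9, A 8. Eliminate B.
Round 2: E 16, D 11, C 9, A 8. Eliminate A.
Round 3: E 24, D 11, C 9. E has a majority.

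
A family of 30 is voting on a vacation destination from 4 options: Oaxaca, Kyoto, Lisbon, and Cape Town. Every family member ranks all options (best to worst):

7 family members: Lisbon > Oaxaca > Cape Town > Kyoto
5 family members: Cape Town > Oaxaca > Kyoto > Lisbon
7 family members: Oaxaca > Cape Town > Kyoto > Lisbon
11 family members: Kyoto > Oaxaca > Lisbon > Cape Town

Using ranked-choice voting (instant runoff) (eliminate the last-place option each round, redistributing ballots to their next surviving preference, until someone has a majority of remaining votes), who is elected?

Oaxaca

Round 1: Oaxaca 7, Kyoto 11, Lisbon 7, Cape Town 5. Eliminate Cape Town.
Round 2: Oaxaca 12, Kyoto 11, Lisbon 7. Eliminate Lisbon.
Round 3: Oaxaca 19, Kyoto 11. Oaxaca has a majority.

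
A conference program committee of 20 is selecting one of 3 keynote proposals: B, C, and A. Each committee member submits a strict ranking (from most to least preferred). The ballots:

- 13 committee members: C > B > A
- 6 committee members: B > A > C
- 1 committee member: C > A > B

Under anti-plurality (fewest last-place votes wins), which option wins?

B

Last-place votes: B 1, C 6, A 13.
B is ranked last by the fewest voters, so B wins.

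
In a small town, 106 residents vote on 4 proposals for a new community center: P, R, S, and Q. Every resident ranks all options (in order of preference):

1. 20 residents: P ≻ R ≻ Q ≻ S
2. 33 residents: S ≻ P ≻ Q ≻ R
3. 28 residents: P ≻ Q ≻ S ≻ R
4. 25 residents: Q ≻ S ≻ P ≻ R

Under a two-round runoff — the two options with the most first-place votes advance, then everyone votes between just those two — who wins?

Round 1 first-place votes: P 48, R 0, S 33, Q 25.
P and S advance.
Runoff: P is preferred to S by 48 voters; S by 58.
S wins the runoff.

S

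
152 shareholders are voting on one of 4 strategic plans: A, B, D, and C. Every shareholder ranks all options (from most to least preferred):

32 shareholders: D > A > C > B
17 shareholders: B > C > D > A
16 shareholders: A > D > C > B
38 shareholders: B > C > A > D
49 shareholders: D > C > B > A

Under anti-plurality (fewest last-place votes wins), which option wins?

C

Last-place votes: A 66, B 48, D 38, C 0.
C is ranked last by the fewest voters, so C wins.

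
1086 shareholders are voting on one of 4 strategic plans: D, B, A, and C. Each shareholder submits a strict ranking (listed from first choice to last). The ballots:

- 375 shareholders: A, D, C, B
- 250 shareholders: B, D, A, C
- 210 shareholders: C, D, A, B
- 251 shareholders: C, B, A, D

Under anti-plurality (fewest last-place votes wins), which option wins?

A

Last-place votes: D 251, B 585, A 0, C 250.
A is ranked last by the fewest voters, so A wins.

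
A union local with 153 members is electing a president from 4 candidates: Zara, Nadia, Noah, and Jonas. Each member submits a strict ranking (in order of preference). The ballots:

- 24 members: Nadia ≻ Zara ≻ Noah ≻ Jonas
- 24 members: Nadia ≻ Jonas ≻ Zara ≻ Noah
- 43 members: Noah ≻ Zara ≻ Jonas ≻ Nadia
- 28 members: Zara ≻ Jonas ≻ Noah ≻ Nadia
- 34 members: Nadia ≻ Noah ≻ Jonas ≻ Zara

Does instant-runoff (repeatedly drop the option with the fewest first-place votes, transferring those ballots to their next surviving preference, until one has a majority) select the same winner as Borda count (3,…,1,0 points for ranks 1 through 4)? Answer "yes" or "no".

Instant-runoff — R1 Zara 28, Nadia 82, Noah 43, Jonas 0 (Nadia winner). Winner: Nadia.
Borda — scores: Zara 242, Nadia 246, Noah 249, Jonas 181. Winner: Noah.
The two methods disagree.

no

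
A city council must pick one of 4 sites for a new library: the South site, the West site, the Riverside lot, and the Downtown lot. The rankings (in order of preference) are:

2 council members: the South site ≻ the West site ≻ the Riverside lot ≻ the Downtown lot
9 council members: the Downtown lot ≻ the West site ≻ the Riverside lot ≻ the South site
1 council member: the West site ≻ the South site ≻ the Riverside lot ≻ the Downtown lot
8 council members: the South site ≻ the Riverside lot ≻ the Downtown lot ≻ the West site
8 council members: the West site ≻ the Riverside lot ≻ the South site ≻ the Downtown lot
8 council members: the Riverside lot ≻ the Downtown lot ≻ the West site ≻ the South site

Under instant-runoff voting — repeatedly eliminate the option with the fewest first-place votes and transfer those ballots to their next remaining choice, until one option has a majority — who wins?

the South site

Round 1: the South site 10, the West site 9, the Riverside lot 8, the Downtown lot 9. Eliminate the Riverside lot.
Round 2: the South site 10, the West site 9, the Downtown lot 17. Eliminate the West site.
Round 3: the South site 19, the Downtown lot 17. The South site has a majority.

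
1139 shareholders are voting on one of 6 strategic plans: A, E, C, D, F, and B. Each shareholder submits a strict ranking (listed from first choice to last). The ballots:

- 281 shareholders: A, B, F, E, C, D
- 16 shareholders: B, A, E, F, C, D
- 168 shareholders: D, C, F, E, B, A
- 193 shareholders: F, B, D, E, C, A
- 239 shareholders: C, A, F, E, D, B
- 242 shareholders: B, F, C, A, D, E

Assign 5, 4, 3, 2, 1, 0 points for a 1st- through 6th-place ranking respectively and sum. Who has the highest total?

A: 281·5 + 16·4 + 168·0 + 193·0 + 239·4 + 242·2 = 2909
E: 281·2 + 16·3 + 168·2 + 193·2 + 239·2 + 242·0 = 1810
C: 281·1 + 16·1 + 168·4 + 193·1 + 239·5 + 242·3 = 3083
D: 281·0 + 16·0 + 168·5 + 193·3 + 239·1 + 242·1 = 1900
F: 281·3 + 16·2 + 168·3 + 193·5 + 239·3 + 242·4 = 4029
B: 281·4 + 16·5 + 168·1 + 193·4 + 239·0 + 242·5 = 3354
F has the highest Borda score (4029).

F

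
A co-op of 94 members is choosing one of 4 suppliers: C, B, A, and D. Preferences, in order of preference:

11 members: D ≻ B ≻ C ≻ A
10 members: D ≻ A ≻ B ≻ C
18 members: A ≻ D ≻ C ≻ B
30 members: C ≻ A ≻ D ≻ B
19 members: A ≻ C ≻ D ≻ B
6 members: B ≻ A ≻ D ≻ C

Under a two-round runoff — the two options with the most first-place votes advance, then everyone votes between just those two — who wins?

A

Round 1 first-place votes: C 30, B 6, A 37, D 21.
A and C advance.
Runoff: A is preferred to C by 53 voters; C by 41.
A wins the runoff.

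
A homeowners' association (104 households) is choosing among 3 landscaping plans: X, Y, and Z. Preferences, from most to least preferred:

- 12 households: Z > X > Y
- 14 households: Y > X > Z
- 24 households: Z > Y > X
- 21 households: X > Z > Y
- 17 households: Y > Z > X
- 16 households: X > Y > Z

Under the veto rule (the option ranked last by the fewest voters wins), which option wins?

Last-place votes: X 41, Y 33, Z 30.
Z is ranked last by the fewest voters, so Z wins.

Z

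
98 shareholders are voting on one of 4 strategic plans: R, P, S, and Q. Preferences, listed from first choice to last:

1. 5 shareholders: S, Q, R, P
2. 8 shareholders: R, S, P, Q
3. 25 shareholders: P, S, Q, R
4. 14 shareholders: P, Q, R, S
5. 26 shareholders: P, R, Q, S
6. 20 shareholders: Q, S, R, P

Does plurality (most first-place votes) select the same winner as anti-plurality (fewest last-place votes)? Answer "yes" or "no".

no

Plurality — first-place votes: R 8, P 65, S 5, Q 20. Winner: P.
Anti-plurality — last-place votes: R 25, P 25, S 40, Q 8. Winner: Q.
The two methods disagree.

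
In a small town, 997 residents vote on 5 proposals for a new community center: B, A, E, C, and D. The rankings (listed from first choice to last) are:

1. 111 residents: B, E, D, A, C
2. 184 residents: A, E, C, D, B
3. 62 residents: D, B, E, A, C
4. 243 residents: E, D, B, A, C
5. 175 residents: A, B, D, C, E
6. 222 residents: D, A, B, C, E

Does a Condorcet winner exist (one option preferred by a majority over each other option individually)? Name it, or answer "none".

Checking pairwise contests:
A beats B 581–416.
D beats A 638–359.
B beats E 570–427.
B beats C 813–184.
E beats D 538–459.
Every option loses at least one head-to-head, so there is no Condorcet winner.

none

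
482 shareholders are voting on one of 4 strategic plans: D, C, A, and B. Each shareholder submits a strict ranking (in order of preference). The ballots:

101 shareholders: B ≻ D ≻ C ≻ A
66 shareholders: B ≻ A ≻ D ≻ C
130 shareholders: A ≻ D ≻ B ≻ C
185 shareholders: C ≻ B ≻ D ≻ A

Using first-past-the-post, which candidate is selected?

C

First-place votes: D 0, C 185, A 130, B 167.
C has the most first-place votes.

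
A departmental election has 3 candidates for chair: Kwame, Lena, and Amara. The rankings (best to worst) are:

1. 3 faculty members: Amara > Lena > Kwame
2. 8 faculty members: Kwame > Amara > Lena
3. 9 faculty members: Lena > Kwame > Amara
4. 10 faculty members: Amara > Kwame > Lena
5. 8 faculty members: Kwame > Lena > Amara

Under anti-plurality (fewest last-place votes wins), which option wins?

Kwame

Last-place votes: Kwame 3, Lena 18, Amara 17.
Kwame is ranked last by the fewest voters, so Kwame wins.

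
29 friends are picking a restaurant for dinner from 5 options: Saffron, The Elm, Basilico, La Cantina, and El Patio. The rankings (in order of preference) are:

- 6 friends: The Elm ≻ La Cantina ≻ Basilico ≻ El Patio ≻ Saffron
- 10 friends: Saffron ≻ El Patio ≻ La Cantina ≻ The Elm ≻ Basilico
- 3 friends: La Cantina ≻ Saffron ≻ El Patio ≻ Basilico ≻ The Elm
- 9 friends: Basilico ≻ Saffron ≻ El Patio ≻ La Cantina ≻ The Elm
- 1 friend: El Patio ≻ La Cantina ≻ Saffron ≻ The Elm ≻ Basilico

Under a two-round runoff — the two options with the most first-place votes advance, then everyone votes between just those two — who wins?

Basilico

Round 1 first-place votes: Saffron 10, The Elm 6, Basilico 9, La Cantina 3, El Patio 1.
Saffron and Basilico advance.
Runoff: Saffron is preferred to Basilico by 14 voters; Basilico by 15.
Basilico wins the runoff.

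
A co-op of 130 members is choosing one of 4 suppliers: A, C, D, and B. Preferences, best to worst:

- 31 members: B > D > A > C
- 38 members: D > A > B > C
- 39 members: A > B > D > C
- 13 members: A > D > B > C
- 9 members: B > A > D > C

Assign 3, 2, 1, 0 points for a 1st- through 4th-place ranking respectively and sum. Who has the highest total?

A: 31·1 + 38·2 + 39·3 + 13·3 + 9·2 = 281
C: 31·0 + 38·0 + 39·0 + 13·0 + 9·0 = 0
D: 31·2 + 38·3 + 39·1 + 13·2 + 9·1 = 250
B: 31·3 + 38·1 + 39·2 + 13·1 + 9·3 = 249
A has the highest Borda score (281).

A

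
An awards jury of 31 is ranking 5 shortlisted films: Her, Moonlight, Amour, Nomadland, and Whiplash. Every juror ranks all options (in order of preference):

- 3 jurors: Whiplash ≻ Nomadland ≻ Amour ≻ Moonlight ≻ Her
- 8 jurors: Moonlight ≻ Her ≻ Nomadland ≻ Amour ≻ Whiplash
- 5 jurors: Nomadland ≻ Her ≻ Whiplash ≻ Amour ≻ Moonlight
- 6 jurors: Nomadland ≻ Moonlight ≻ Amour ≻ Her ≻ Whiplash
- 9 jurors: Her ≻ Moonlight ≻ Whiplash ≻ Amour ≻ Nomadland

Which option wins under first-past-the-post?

First-place votes: Her 9, Moonlight 8, Amour 0, Nomadland 11, Whiplash 3.
Nomadland has the most first-place votes.

Nomadland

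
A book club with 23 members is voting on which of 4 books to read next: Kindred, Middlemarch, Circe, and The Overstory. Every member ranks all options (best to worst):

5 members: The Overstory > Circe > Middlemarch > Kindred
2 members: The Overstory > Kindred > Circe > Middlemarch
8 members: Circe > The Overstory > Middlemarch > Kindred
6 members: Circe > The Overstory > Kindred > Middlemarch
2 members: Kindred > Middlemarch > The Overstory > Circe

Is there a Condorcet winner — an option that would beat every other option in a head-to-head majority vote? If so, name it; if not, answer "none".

Circe

Circe vs Kindred: 19–4 for Circe.
Circe vs Middlemarch: 21–2 for Circe.
Circe vs The Overstory: 14–9 for Circe.
Circe beats every other option head-to-head.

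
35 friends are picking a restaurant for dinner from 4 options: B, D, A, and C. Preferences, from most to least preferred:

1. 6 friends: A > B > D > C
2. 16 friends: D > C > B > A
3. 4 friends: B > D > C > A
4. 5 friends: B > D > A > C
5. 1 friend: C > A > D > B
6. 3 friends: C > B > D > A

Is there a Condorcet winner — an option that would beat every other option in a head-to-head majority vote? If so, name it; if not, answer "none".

Checking pairwise contests:
C beats B 20–15.
B beats D 18–17.
B beats A 28–7.
D beats C 31–4.
Every option loses at least one head-to-head, so there is no Condorcet winner.

none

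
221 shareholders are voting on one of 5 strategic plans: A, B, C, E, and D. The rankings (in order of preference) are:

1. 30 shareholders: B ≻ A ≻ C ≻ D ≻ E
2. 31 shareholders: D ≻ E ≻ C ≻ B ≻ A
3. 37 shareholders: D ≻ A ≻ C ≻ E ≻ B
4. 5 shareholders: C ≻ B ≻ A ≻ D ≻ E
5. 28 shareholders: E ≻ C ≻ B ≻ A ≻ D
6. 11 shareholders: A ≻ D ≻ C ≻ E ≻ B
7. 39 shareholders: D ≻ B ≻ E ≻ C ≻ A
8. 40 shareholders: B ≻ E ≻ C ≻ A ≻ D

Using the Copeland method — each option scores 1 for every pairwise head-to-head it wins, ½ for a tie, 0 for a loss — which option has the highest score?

D

A: beats D; loses to B, C, and E → score 1.
B: beats A and E; loses to C and D → score 2.
C: beats A and B; loses to E and D → score 2.
E: beats A and C; loses to B and D → score 2.
D: beats B, C, and E; loses to A → score 3.
D has the best pairwise record.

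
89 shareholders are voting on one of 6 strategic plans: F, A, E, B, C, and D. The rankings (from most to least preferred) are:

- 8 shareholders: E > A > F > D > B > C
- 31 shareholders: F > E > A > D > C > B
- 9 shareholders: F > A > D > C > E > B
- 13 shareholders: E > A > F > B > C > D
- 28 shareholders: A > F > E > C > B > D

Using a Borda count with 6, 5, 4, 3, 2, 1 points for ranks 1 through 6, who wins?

F

F: 8·4 + 31·6 + 9·6 + 13·4 + 28·5 = 464
A: 8·5 + 31·4 + 9·5 + 13·5 + 28·6 = 442
E: 8·6 + 31·5 + 9·2 + 13·6 + 28·4 = 411
B: 8·2 + 31·1 + 9·1 + 13·3 + 28·2 = 151
C: 8·1 + 31·2 + 9·3 + 13·2 + 28·3 = 207
D: 8·3 + 31·3 + 9·4 + 13·1 + 28·1 = 194
F has the highest Borda score (464).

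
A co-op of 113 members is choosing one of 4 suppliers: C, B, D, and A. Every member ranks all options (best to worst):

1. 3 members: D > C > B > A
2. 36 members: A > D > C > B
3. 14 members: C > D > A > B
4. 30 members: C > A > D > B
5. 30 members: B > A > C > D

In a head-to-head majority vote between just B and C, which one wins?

C

Voters preferring B to C: 30; preferring C to B: 83.
C wins the head-to-head.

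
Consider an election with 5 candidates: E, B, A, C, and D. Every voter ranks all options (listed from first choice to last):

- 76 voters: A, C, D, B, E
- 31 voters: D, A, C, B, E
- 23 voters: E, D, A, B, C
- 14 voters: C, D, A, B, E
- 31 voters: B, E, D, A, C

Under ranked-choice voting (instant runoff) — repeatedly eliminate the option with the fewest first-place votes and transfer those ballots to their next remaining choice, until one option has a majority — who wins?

D

Round 1: E 23, B 31, A 76, C 14, D 31. Eliminate C.
Round 2: E 23, B 31, A 76, D 45. Eliminate E.
Round 3: B 31, A 76, D 68. Eliminate B.
Round 4: A 76, D 99. D has a majority.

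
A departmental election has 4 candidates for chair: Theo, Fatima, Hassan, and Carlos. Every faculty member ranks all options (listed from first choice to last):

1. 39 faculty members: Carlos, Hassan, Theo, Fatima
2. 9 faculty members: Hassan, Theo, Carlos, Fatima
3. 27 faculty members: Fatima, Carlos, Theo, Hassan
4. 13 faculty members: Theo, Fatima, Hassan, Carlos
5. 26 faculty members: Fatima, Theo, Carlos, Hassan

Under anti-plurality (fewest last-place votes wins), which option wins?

Theo

Last-place votes: Theo 0, Fatima 48, Hassan 53, Carlos 13.
Theo is ranked last by the fewest voters, so Theo wins.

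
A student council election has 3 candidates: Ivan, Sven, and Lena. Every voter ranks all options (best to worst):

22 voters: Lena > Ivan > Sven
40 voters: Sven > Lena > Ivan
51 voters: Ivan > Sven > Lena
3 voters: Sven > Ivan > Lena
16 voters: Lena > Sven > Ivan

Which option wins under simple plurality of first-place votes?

Ivan

First-place votes: Ivan 51, Sven 43, Lena 38.
Ivan has the most first-place votes.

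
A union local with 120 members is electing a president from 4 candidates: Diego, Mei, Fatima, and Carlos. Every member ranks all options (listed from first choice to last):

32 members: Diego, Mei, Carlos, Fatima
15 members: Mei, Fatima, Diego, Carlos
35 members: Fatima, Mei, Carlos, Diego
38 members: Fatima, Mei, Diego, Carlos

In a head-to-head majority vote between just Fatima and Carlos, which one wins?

Voters preferring Fatima to Carlos: 88; preferring Carlos to Fatima: 32.
Fatima wins the head-to-head.

Fatima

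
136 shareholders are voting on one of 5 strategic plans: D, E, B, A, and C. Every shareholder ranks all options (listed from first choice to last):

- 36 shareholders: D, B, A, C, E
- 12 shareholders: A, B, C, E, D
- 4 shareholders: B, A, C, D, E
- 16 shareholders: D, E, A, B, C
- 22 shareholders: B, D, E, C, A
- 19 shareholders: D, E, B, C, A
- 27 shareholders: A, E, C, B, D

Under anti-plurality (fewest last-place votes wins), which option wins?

B

Last-place votes: D 39, E 40, B 0, A 41, C 16.
B is ranked last by the fewest voters, so B wins.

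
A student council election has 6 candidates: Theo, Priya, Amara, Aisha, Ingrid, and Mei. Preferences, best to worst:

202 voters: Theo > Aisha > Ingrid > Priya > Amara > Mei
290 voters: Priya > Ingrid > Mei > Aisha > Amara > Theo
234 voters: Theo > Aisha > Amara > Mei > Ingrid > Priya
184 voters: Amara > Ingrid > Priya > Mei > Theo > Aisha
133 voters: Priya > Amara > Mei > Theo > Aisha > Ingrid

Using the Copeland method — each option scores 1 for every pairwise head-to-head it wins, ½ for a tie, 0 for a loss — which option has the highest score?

Priya

Theo: beats Aisha and Ingrid; loses to Priya, Amara, and Mei → score 2.
Priya: beats Theo, Amara, Aisha, and Mei; loses to Ingrid → score 4.
Amara: beats Theo, Ingrid, and Mei; loses to Priya and Aisha → score 3.
Aisha: beats Amara and Ingrid; loses to Theo, Priya, and Mei → score 2.
Ingrid: beats Priya and Mei; loses to Theo, Amara, and Aisha → score 2.
Mei: beats Theo and Aisha; loses to Priya, Amara, and Ingrid → score 2.
Priya has the best pairwise record.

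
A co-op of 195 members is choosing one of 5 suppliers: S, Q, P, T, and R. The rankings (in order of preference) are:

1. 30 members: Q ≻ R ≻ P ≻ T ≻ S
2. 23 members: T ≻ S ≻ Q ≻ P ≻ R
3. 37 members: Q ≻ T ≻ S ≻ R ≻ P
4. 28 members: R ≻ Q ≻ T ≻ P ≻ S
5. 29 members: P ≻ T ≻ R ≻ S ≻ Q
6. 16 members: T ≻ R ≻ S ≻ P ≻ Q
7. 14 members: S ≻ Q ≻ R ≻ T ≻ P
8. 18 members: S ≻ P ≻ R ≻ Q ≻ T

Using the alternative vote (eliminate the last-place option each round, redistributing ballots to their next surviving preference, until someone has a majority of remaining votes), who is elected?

Round 1: S 32, Q 67, P 29, T 39, R 28. Eliminate R.
Round 2: S 32, Q 95, P 29, T 39. Eliminate P.
Round 3: S 32, Q 95, T 68. Eliminate S.
Round 4: Q 127, T 68. Q has a majority.

Q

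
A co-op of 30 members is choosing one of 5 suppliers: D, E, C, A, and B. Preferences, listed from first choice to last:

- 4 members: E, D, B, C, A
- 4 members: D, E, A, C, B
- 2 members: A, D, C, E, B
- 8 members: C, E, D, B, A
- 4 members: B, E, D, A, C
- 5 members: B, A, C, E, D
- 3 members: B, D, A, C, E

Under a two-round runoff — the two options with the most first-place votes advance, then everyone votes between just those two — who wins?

Round 1 first-place votes: D 4, E 4, C 8, A 2, B 12.
B and C advance.
Runoff: B is preferred to C by 16 voters; C by 14.
B wins the runoff.

B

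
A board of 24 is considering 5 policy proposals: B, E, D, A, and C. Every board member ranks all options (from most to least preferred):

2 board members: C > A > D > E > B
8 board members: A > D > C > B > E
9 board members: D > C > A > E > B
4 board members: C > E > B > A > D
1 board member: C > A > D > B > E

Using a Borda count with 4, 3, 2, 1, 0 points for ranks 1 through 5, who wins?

B: 2·0 + 8·1 + 9·0 + 4·2 + 1·1 = 17
E: 2·1 + 8·0 + 9·1 + 4·3 + 1·0 = 23
D: 2·2 + 8·3 + 9·4 + 4·0 + 1·2 = 66
A: 2·3 + 8·4 + 9·2 + 4·1 + 1·3 = 63
C: 2·4 + 8·2 + 9·3 + 4·4 + 1·4 = 71
C has the highest Borda score (71).

C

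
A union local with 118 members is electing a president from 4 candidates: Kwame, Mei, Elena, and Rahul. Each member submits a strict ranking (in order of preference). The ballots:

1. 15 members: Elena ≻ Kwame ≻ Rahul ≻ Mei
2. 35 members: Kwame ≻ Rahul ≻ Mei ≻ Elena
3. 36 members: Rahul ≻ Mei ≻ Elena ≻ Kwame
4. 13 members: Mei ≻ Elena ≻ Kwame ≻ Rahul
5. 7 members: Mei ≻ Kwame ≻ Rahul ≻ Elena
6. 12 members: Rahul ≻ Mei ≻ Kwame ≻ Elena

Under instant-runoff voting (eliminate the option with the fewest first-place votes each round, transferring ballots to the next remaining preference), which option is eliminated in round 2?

Round 1: Kwame 35, Mei 20, Elena 15, Rahul 48. Eliminate Elena.
Round 2: Kwame 50, Mei 20, Rahul 48. Eliminate Mei.

Mei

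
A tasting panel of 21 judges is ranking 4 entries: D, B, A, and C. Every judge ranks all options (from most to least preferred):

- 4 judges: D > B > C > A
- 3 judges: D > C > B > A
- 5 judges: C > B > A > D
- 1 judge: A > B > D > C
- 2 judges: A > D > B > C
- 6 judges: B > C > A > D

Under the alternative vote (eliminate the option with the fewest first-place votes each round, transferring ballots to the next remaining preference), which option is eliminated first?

A

Round 1: D 7, B 6, A 3, C 5. Eliminate A.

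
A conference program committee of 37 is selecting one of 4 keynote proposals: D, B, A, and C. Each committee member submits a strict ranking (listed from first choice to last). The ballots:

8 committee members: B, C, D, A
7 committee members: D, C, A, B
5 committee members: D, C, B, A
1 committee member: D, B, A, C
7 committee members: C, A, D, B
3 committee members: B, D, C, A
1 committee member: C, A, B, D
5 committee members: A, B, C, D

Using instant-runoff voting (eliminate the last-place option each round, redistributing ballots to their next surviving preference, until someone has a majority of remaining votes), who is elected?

Round 1: D 13, B 11, A 5, C 8. Eliminate A.
Round 2: D 13, B 16, C 8. Eliminate C.
Round 3: D 20, B 17. D has a majority.

D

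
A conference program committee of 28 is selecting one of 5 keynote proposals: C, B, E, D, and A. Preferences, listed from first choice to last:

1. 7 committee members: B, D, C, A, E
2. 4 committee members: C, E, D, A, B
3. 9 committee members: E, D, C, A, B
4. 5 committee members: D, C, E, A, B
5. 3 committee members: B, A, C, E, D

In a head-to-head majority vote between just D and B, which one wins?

D

Voters preferring D to B: 18; preferring B to D: 10.
D wins the head-to-head.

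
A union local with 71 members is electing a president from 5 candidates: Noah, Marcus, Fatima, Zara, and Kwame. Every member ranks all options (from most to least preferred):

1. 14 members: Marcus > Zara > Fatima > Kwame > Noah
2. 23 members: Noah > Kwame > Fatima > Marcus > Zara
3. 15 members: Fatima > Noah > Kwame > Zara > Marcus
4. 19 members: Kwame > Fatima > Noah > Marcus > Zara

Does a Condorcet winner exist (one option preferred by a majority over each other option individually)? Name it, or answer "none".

Checking pairwise contests:
Fatima beats Noah 48–23.
Noah beats Marcus 57–14.
Kwame beats Fatima 42–29.
Noah beats Zara 57–14.
Noah beats Kwame 38–33.
Every option loses at least one head-to-head, so there is no Condorcet winner.

none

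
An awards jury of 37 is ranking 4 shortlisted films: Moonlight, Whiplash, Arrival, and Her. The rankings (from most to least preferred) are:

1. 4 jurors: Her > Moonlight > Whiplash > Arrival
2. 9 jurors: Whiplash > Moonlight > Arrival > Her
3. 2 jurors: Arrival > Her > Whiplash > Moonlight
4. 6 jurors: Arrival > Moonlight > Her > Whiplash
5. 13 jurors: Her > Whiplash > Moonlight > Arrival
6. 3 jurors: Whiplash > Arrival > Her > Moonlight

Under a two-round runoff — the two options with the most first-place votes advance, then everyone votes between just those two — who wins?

Round 1 first-place votes: Moonlight 0, Whiplash 12, Arrival 8, Her 17.
Her and Whiplash advance.
Runoff: Her is preferred to Whiplash by 25 voters; Whiplash by 12.
Her wins the runoff.

Her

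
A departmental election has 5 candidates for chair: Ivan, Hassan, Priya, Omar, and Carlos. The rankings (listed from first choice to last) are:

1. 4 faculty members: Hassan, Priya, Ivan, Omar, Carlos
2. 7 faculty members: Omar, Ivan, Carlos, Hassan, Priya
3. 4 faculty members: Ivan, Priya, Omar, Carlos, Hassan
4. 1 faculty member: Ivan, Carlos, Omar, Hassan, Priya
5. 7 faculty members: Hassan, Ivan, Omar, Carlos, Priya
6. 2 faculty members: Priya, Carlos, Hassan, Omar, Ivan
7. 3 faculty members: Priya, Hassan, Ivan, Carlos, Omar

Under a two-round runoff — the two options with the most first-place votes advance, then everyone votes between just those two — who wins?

Round 1 first-place votes: Ivan 5, Hassan 11, Priya 5, Omar 7, Carlos 0.
Hassan and Omar advance.
Runoff: Hassan is preferred to Omar by 16 voters; Omar by 12.
Hassan wins the runoff.

Hassan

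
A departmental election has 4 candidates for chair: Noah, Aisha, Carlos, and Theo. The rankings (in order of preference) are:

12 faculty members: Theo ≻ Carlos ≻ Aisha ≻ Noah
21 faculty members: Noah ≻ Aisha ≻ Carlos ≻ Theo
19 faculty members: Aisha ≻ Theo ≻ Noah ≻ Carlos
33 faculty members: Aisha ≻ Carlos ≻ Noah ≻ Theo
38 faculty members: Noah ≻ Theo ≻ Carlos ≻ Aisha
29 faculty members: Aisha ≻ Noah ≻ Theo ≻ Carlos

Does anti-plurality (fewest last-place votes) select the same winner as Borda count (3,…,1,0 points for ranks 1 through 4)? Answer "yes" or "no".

Anti-plurality — last-place votes: Noah 12, Aisha 38, Carlos 48, Theo 54. Winner: Noah.
Borda — scores: Noah 287, Aisha 297, Carlos 149, Theo 179. Winner: Aisha.
The two methods disagree.

no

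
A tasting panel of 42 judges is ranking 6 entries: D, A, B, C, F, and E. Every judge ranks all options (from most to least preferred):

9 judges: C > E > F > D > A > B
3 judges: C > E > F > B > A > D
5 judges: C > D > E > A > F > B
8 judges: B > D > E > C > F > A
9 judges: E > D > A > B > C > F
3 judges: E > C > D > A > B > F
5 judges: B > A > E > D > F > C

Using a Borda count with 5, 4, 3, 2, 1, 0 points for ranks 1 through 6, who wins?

D: 9·2 + 3·0 + 5·4 + 8·4 + 9·4 + 3·3 + 5·2 = 125
A: 9·1 + 3·1 + 5·2 + 8·0 + 9·3 + 3·2 + 5·4 = 75
B: 9·0 + 3·2 + 5·0 + 8·5 + 9·2 + 3·1 + 5·5 = 92
C: 9·5 + 3·5 + 5·5 + 8·2 + 9·1 + 3·4 + 5·0 = 122
F: 9·3 + 3·3 + 5·1 + 8·1 + 9·0 + 3·0 + 5·1 = 54
E: 9·4 + 3·4 + 5·3 + 8·3 + 9·5 + 3·5 + 5·3 = 162
E has the highest Borda score (162).

E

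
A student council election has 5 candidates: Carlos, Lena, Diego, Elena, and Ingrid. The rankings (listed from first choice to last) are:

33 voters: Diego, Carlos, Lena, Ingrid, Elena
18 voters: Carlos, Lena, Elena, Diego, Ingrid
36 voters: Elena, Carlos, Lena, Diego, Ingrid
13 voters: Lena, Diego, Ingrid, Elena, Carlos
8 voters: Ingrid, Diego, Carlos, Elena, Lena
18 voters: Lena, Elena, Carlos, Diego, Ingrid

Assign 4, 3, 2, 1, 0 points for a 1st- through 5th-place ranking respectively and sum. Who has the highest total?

Carlos: 33·3 + 18·4 + 36·3 + 13·0 + 8·2 + 18·2 = 331
Lena: 33·2 + 18·3 + 36·2 + 13·4 + 8·0 + 18·4 = 316
Diego: 33·4 + 18·1 + 36·1 + 13·3 + 8·3 + 18·1 = 267
Elena: 33·0 + 18·2 + 36·4 + 13·1 + 8·1 + 18·3 = 255
Ingrid: 33·1 + 18·0 + 36·0 + 13·2 + 8·4 + 18·0 = 91
Carlos has the highest Borda score (331).

Carlos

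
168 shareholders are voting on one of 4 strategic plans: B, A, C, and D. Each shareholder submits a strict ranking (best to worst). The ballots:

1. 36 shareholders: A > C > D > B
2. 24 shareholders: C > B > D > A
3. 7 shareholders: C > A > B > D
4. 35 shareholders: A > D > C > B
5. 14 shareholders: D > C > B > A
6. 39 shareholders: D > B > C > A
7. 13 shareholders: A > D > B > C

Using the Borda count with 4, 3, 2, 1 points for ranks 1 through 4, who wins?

D

B: 36·1 + 24·3 + 7·2 + 35·1 + 14·2 + 39·3 + 13·2 = 328
A: 36·4 + 24·1 + 7·3 + 35·4 + 14·1 + 39·1 + 13·4 = 434
C: 36·3 + 24·4 + 7·4 + 35·2 + 14·3 + 39·2 + 13·1 = 435
D: 36·2 + 24·2 + 7·1 + 35·3 + 14·4 + 39·4 + 13·3 = 483
D has the highest Borda score (483).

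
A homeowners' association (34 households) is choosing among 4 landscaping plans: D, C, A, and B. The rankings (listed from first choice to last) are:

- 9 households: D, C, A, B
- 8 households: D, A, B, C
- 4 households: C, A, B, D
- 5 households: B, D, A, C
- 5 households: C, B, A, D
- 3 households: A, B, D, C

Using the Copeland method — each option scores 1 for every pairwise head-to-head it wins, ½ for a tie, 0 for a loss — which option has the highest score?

D

D: beats C and A; ties B → score 2.5.
C: beats A and B; loses to D → score 2.
A: beats B; loses to D and C → score 1.
B: ties D; loses to C and A → score 0.5.
D has the best pairwise record.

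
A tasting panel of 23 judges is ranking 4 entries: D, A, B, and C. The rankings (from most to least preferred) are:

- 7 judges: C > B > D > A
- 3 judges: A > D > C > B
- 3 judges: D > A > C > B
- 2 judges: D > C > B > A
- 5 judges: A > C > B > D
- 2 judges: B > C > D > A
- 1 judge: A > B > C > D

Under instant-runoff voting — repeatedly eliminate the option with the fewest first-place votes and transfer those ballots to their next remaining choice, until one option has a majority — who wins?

A

Round 1: D 5, A 9, B 2, C 7. Eliminate B.
Round 2: D 5, A 9, C 9. Eliminate D.
Round 3: A 12, C 11. A has a majority.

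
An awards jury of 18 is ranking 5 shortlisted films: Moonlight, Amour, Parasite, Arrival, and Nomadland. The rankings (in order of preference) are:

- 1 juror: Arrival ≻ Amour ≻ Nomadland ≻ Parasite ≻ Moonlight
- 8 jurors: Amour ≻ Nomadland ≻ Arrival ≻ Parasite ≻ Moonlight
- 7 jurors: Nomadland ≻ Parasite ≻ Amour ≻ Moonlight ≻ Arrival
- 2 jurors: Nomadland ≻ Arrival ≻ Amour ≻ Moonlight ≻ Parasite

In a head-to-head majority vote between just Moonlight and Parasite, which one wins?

Parasite

Voters preferring Moonlight to Parasite: 2; preferring Parasite to Moonlight: 16.
Parasite wins the head-to-head.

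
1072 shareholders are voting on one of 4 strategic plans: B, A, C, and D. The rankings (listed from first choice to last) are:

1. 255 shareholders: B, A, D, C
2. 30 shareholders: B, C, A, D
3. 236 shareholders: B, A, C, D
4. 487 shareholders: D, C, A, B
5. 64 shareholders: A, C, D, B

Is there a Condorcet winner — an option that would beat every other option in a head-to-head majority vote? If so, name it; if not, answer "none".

A

A vs B: 551–521 for A.
A vs C: 555–517 for A.
A vs D: 585–487 for A.
A beats every other option head-to-head.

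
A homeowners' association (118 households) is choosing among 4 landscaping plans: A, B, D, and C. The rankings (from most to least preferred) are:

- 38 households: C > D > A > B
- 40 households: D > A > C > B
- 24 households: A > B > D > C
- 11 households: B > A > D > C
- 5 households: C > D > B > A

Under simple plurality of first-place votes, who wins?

C

First-place votes: A 24, B 11, D 40, C 43.
C has the most first-place votes.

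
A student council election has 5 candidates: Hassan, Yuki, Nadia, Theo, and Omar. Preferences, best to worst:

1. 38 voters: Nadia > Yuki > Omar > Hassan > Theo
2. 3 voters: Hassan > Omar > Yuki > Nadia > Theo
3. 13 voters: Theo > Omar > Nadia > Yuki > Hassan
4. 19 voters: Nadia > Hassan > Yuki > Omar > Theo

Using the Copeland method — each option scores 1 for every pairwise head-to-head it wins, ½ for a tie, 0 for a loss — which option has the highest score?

Hassan: beats Theo; loses to Yuki, Nadia, and Omar → score 1.
Yuki: beats Hassan, Theo, and Omar; loses to Nadia → score 3.
Nadia: beats Hassan, Yuki, Theo, and Omar → score 4.
Theo: loses to Hassan, Yuki, Nadia, and Omar → score 0.
Omar: beats Hassan and Theo; loses to Yuki and Nadia → score 2.
Nadia has the best pairwise record.

Nadia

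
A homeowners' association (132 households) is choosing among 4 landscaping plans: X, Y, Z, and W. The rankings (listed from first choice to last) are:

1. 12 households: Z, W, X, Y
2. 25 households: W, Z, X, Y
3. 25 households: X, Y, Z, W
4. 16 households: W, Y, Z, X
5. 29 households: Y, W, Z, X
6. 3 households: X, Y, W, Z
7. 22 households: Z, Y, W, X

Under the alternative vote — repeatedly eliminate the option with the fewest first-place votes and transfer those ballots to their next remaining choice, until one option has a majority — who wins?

Round 1: X 28, Y 29, Z 34, W 41. Eliminate X.
Round 2: Y 57, Z 34, W 41. Eliminate Z.
Round 3: Y 79, W 53. Y has a majority.

Y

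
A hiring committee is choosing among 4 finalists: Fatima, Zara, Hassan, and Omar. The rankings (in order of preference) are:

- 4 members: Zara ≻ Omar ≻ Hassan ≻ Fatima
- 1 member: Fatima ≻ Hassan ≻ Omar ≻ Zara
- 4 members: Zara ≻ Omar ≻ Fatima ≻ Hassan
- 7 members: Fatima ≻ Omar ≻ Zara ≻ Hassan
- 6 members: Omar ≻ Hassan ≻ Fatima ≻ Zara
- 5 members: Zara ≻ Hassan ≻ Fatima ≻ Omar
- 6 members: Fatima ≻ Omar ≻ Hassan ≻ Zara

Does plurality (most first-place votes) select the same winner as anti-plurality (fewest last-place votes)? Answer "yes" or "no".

yes

Plurality — first-place votes: Fatima 14, Zara 13, Hassan 0, Omar 6. Winner: Fatima.
Anti-plurality — last-place votes: Fatima 4, Zara 13, Hassan 11, Omar 5. Winner: Fatima.
The two methods agree.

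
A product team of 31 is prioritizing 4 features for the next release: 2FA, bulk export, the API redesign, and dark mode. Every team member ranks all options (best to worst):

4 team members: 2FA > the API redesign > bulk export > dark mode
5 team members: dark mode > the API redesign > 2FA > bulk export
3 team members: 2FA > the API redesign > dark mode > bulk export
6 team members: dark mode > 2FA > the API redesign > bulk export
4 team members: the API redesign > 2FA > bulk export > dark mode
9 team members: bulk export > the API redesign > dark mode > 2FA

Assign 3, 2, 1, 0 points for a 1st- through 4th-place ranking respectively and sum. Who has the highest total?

the API redesign

2FA: 4·3 + 5·1 + 3·3 + 6·2 + 4·2 + 9·0 = 46
bulk export: 4·1 + 5·0 + 3·0 + 6·0 + 4·1 + 9·3 = 35
the API redesign: 4·2 + 5·2 + 3·2 + 6·1 + 4·3 + 9·2 = 60
dark mode: 4·0 + 5·3 + 3·1 + 6·3 + 4·0 + 9·1 = 45
the API redesign has the highest Borda score (60).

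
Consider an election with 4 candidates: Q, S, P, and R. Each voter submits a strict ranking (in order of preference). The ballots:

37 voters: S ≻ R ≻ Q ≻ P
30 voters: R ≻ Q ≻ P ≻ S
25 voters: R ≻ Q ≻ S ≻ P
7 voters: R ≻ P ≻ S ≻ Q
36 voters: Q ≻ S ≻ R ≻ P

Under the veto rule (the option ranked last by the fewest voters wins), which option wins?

Last-place votes: Q 7, S 30, P 98, R 0.
R is ranked last by the fewest voters, so R wins.

R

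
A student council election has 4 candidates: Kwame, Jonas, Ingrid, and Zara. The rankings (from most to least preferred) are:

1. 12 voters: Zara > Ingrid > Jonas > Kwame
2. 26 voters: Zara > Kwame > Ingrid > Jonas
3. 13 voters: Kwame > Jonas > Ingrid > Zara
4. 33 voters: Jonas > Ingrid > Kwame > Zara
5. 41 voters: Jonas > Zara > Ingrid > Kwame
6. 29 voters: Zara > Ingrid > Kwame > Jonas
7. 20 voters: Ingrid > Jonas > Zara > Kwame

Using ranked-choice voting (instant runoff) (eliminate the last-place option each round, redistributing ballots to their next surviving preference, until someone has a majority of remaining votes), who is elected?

Round 1: Kwame 13, Jonas 74, Ingrid 20, Zara 67. Eliminate Kwame.
Round 2: Jonas 87, Ingrid 20, Zara 67. Eliminate Ingrid.
Round 3: Jonas 107, Zara 67. Jonas has a majority.

Jonas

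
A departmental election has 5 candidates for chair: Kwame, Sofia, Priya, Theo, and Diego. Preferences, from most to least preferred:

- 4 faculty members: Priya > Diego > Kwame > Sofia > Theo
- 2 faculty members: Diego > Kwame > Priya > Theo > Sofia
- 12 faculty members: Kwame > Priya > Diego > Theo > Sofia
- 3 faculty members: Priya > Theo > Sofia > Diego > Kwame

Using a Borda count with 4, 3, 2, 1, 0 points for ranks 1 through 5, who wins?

Priya

Kwame: 4·2 + 2·3 + 12·4 + 3·0 = 62
Sofia: 4·1 + 2·0 + 12·0 + 3·2 = 10
Priya: 4·4 + 2·2 + 12·3 + 3·4 = 68
Theo: 4·0 + 2·1 + 12·1 + 3·3 = 23
Diego: 4·3 + 2·4 + 12·2 + 3·1 = 47
Priya has the highest Borda score (68).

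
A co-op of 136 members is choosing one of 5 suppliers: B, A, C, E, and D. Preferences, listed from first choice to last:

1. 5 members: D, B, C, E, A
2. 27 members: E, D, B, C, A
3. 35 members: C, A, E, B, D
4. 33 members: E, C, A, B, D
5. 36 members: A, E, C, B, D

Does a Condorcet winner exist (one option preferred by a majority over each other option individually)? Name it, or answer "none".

none

Checking pairwise contests:
A beats B 104–32.
C beats A 100–36.
E beats C 96–40.
A beats E 71–65.
B beats D 104–32.
Every option loses at least one head-to-head, so there is no Condorcet winner.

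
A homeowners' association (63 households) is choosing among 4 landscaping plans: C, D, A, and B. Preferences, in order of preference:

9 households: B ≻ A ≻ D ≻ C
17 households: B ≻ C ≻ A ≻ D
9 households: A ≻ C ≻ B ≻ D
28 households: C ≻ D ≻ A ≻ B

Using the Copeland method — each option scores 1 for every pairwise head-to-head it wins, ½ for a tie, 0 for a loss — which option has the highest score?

C: beats D, A, and B → score 3.
D: loses to C, A, and B → score 0.
A: beats D and B; loses to C → score 2.
B: beats D; loses to C and A → score 1.
C has the best pairwise record.

C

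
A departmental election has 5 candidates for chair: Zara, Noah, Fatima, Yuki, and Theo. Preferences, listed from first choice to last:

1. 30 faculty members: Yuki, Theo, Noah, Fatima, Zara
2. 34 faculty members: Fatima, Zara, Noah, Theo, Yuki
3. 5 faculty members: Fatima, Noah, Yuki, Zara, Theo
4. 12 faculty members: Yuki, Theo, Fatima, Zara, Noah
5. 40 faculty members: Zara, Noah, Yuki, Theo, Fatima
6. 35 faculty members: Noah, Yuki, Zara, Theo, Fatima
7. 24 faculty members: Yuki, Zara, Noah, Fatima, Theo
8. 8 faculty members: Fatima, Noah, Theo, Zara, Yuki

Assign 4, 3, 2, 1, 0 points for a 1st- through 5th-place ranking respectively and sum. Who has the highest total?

Noah

Zara: 30·0 + 34·3 + 5·1 + 12·1 + 40·4 + 35·2 + 24·3 + 8·1 = 429
Noah: 30·2 + 34·2 + 5·3 + 12·0 + 40·3 + 35·4 + 24·2 + 8·3 = 475
Fatima: 30·1 + 34·4 + 5·4 + 12·2 + 40·0 + 35·0 + 24·1 + 8·4 = 266
Yuki: 30·4 + 34·0 + 5·2 + 12·4 + 40·2 + 35·3 + 24·4 + 8·0 = 459
Theo: 30·3 + 34·1 + 5·0 + 12·3 + 40·1 + 35·1 + 24·0 + 8·2 = 251
Noah has the highest Borda score (475).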